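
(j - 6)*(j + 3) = j^2 - 3*j - 18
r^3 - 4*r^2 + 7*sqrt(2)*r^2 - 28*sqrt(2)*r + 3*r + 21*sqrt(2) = (r - 3)*(r - 1)*(r + 7*sqrt(2))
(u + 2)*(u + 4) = u^2 + 6*u + 8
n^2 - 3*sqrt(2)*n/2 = n*(n - 3*sqrt(2)/2)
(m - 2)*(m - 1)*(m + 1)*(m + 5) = m^4 + 3*m^3 - 11*m^2 - 3*m + 10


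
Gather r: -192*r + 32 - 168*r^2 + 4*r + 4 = -168*r^2 - 188*r + 36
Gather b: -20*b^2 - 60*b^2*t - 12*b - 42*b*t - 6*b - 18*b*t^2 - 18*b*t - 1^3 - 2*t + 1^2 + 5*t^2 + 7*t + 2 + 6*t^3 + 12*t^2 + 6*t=b^2*(-60*t - 20) + b*(-18*t^2 - 60*t - 18) + 6*t^3 + 17*t^2 + 11*t + 2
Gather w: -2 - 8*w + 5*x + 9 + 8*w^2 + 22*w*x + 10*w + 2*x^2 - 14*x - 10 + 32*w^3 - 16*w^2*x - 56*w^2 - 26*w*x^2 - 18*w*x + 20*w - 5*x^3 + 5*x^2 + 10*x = 32*w^3 + w^2*(-16*x - 48) + w*(-26*x^2 + 4*x + 22) - 5*x^3 + 7*x^2 + x - 3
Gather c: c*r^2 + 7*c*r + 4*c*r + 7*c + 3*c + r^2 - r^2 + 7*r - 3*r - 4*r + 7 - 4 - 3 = c*(r^2 + 11*r + 10)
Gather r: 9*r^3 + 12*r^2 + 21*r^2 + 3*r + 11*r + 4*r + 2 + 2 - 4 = 9*r^3 + 33*r^2 + 18*r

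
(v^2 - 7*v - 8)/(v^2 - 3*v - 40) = (v + 1)/(v + 5)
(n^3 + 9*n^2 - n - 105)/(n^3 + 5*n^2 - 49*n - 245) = (n - 3)/(n - 7)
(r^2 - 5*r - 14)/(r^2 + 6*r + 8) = (r - 7)/(r + 4)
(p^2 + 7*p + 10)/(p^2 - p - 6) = (p + 5)/(p - 3)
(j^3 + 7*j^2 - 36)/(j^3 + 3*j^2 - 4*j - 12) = (j + 6)/(j + 2)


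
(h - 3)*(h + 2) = h^2 - h - 6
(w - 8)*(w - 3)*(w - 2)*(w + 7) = w^4 - 6*w^3 - 45*w^2 + 274*w - 336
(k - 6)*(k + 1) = k^2 - 5*k - 6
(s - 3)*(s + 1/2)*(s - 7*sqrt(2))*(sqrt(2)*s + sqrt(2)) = sqrt(2)*s^4 - 14*s^3 - 3*sqrt(2)*s^3/2 - 4*sqrt(2)*s^2 + 21*s^2 - 3*sqrt(2)*s/2 + 56*s + 21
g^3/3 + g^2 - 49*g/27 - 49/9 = (g/3 + 1)*(g - 7/3)*(g + 7/3)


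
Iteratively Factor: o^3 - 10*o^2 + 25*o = (o - 5)*(o^2 - 5*o) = o*(o - 5)*(o - 5)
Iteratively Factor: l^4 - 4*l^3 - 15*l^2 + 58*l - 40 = (l + 4)*(l^3 - 8*l^2 + 17*l - 10) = (l - 5)*(l + 4)*(l^2 - 3*l + 2) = (l - 5)*(l - 1)*(l + 4)*(l - 2)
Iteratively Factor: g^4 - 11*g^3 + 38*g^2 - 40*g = (g - 2)*(g^3 - 9*g^2 + 20*g) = g*(g - 2)*(g^2 - 9*g + 20) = g*(g - 5)*(g - 2)*(g - 4)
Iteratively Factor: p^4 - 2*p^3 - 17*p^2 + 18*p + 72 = (p - 4)*(p^3 + 2*p^2 - 9*p - 18) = (p - 4)*(p - 3)*(p^2 + 5*p + 6) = (p - 4)*(p - 3)*(p + 2)*(p + 3)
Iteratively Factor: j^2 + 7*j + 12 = (j + 4)*(j + 3)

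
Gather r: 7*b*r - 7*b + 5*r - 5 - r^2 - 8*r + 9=-7*b - r^2 + r*(7*b - 3) + 4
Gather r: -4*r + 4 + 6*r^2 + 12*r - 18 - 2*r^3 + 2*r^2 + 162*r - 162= -2*r^3 + 8*r^2 + 170*r - 176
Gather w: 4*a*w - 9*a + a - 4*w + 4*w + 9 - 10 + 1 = 4*a*w - 8*a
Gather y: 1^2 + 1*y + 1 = y + 2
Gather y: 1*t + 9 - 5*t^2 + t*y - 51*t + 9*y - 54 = -5*t^2 - 50*t + y*(t + 9) - 45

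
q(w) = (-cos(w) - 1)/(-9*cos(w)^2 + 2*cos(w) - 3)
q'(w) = (-18*sin(w)*cos(w) + 2*sin(w))*(-cos(w) - 1)/(-9*cos(w)^2 + 2*cos(w) - 3)^2 + sin(w)/(-9*cos(w)^2 + 2*cos(w) - 3)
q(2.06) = 0.09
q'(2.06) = -0.29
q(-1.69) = 0.26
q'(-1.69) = 0.61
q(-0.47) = 0.23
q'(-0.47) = -0.12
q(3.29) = 0.00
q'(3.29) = 0.01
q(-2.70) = 0.01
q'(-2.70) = 0.04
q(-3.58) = 0.01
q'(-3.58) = -0.04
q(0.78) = 0.28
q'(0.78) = 0.23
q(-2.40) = 0.03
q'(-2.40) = 0.10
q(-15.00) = 0.02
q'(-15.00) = 0.09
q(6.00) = 0.21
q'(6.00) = -0.07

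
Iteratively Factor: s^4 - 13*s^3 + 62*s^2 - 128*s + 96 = (s - 2)*(s^3 - 11*s^2 + 40*s - 48) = (s - 4)*(s - 2)*(s^2 - 7*s + 12) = (s - 4)*(s - 3)*(s - 2)*(s - 4)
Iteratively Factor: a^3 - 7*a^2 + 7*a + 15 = (a + 1)*(a^2 - 8*a + 15) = (a - 3)*(a + 1)*(a - 5)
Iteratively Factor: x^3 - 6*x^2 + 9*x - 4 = (x - 4)*(x^2 - 2*x + 1) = (x - 4)*(x - 1)*(x - 1)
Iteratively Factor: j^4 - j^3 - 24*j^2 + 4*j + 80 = (j - 2)*(j^3 + j^2 - 22*j - 40) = (j - 2)*(j + 4)*(j^2 - 3*j - 10) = (j - 5)*(j - 2)*(j + 4)*(j + 2)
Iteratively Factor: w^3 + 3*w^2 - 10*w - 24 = (w + 2)*(w^2 + w - 12) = (w + 2)*(w + 4)*(w - 3)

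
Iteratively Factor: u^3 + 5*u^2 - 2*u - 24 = (u + 3)*(u^2 + 2*u - 8) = (u - 2)*(u + 3)*(u + 4)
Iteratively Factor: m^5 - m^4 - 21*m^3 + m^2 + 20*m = (m - 1)*(m^4 - 21*m^2 - 20*m) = m*(m - 1)*(m^3 - 21*m - 20) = m*(m - 1)*(m + 1)*(m^2 - m - 20) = m*(m - 5)*(m - 1)*(m + 1)*(m + 4)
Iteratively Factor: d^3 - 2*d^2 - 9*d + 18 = (d - 2)*(d^2 - 9) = (d - 3)*(d - 2)*(d + 3)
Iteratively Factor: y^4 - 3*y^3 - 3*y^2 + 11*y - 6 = (y + 2)*(y^3 - 5*y^2 + 7*y - 3) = (y - 1)*(y + 2)*(y^2 - 4*y + 3) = (y - 1)^2*(y + 2)*(y - 3)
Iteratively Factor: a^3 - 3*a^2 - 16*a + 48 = (a + 4)*(a^2 - 7*a + 12) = (a - 3)*(a + 4)*(a - 4)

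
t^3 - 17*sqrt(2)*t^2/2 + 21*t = t*(t - 7*sqrt(2))*(t - 3*sqrt(2)/2)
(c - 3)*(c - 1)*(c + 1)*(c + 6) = c^4 + 3*c^3 - 19*c^2 - 3*c + 18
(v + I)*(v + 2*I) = v^2 + 3*I*v - 2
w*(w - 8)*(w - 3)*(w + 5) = w^4 - 6*w^3 - 31*w^2 + 120*w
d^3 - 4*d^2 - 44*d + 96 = (d - 8)*(d - 2)*(d + 6)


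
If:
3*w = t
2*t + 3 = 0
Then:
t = -3/2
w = -1/2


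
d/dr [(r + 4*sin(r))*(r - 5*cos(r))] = (r + 4*sin(r))*(5*sin(r) + 1) + (r - 5*cos(r))*(4*cos(r) + 1)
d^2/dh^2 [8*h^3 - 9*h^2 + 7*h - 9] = 48*h - 18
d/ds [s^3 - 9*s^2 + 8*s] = 3*s^2 - 18*s + 8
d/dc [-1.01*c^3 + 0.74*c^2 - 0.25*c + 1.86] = -3.03*c^2 + 1.48*c - 0.25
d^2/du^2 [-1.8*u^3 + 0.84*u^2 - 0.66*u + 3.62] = 1.68 - 10.8*u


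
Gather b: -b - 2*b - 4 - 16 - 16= -3*b - 36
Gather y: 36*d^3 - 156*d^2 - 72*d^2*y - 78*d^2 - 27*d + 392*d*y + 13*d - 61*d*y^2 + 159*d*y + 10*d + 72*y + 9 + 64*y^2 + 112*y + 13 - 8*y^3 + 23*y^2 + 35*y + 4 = 36*d^3 - 234*d^2 - 4*d - 8*y^3 + y^2*(87 - 61*d) + y*(-72*d^2 + 551*d + 219) + 26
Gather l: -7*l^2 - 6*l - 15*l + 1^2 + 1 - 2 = -7*l^2 - 21*l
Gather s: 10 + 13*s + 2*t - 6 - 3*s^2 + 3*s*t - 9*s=-3*s^2 + s*(3*t + 4) + 2*t + 4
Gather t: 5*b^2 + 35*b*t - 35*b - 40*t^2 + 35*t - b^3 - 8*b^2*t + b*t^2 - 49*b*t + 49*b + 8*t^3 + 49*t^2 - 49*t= -b^3 + 5*b^2 + 14*b + 8*t^3 + t^2*(b + 9) + t*(-8*b^2 - 14*b - 14)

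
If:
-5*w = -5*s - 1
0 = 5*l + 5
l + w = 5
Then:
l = -1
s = 29/5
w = 6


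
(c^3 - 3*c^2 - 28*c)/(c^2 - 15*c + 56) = c*(c + 4)/(c - 8)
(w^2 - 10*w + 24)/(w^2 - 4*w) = (w - 6)/w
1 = 1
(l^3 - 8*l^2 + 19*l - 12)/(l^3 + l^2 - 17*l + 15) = (l - 4)/(l + 5)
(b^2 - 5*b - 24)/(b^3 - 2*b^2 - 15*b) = (b - 8)/(b*(b - 5))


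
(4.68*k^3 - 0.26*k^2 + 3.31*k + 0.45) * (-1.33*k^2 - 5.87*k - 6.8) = -6.2244*k^5 - 27.1258*k^4 - 34.7001*k^3 - 18.2602*k^2 - 25.1495*k - 3.06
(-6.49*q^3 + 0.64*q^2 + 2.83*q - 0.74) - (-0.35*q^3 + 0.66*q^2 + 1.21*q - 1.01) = -6.14*q^3 - 0.02*q^2 + 1.62*q + 0.27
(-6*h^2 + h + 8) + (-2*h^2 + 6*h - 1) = -8*h^2 + 7*h + 7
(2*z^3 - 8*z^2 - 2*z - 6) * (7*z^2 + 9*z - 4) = 14*z^5 - 38*z^4 - 94*z^3 - 28*z^2 - 46*z + 24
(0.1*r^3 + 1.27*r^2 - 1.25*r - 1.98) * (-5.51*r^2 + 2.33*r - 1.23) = -0.551*r^5 - 6.7647*r^4 + 9.7236*r^3 + 6.4352*r^2 - 3.0759*r + 2.4354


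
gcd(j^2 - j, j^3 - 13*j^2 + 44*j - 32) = j - 1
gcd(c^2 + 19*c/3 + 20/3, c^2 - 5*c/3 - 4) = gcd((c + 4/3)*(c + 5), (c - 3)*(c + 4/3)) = c + 4/3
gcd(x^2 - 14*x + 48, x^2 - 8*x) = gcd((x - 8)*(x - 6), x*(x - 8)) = x - 8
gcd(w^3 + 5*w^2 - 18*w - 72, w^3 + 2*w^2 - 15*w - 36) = w^2 - w - 12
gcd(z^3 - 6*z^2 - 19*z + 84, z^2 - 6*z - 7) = z - 7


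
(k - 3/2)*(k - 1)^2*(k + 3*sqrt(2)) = k^4 - 7*k^3/2 + 3*sqrt(2)*k^3 - 21*sqrt(2)*k^2/2 + 4*k^2 - 3*k/2 + 12*sqrt(2)*k - 9*sqrt(2)/2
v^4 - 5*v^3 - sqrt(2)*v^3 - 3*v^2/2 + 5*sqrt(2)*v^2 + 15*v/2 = v*(v - 5)*(v - 3*sqrt(2)/2)*(v + sqrt(2)/2)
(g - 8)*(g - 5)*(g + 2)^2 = g^4 - 9*g^3 - 8*g^2 + 108*g + 160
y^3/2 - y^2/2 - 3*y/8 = y*(y/2 + 1/4)*(y - 3/2)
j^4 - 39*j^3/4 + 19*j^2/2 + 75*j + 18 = (j - 6)^2*(j + 1/4)*(j + 2)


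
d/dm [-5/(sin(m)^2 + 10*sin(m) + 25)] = 10*cos(m)/(sin(m) + 5)^3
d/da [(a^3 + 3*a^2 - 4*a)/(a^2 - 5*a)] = (a^2 - 10*a - 11)/(a^2 - 10*a + 25)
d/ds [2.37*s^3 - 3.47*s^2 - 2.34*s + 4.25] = 7.11*s^2 - 6.94*s - 2.34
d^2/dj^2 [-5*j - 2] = 0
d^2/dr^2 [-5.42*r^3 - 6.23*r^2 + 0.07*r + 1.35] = -32.52*r - 12.46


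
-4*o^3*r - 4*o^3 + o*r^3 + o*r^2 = (-2*o + r)*(2*o + r)*(o*r + o)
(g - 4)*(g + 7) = g^2 + 3*g - 28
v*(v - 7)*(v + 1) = v^3 - 6*v^2 - 7*v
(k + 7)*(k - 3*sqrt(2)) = k^2 - 3*sqrt(2)*k + 7*k - 21*sqrt(2)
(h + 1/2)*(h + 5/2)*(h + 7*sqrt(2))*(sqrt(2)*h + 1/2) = sqrt(2)*h^4 + 3*sqrt(2)*h^3 + 29*h^3/2 + 19*sqrt(2)*h^2/4 + 87*h^2/2 + 21*sqrt(2)*h/2 + 145*h/8 + 35*sqrt(2)/8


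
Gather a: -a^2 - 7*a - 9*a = -a^2 - 16*a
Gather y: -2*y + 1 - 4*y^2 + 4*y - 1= -4*y^2 + 2*y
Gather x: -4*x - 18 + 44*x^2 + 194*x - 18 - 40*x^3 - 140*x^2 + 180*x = -40*x^3 - 96*x^2 + 370*x - 36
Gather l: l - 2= l - 2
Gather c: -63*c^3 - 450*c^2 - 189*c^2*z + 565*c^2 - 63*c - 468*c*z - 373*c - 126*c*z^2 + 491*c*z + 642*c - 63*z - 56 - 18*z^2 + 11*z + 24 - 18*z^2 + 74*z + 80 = -63*c^3 + c^2*(115 - 189*z) + c*(-126*z^2 + 23*z + 206) - 36*z^2 + 22*z + 48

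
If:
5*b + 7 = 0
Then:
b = -7/5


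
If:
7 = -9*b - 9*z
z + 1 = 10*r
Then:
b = -z - 7/9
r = z/10 + 1/10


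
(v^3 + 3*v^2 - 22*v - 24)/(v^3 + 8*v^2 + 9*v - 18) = (v^2 - 3*v - 4)/(v^2 + 2*v - 3)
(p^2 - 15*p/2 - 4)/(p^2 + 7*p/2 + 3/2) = (p - 8)/(p + 3)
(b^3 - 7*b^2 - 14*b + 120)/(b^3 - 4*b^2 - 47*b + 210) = (b + 4)/(b + 7)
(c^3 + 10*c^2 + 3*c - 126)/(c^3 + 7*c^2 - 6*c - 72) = (c + 7)/(c + 4)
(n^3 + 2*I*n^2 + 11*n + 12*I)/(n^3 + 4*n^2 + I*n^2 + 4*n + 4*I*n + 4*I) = (n^2 + I*n + 12)/(n^2 + 4*n + 4)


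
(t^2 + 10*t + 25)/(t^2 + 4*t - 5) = (t + 5)/(t - 1)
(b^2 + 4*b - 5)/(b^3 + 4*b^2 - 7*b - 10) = (b - 1)/(b^2 - b - 2)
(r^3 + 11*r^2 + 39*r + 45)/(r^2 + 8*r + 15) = r + 3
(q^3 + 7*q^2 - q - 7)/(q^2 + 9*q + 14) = (q^2 - 1)/(q + 2)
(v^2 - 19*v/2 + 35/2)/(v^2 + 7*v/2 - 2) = (2*v^2 - 19*v + 35)/(2*v^2 + 7*v - 4)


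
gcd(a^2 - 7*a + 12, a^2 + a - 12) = a - 3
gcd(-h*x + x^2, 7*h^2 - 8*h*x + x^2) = -h + x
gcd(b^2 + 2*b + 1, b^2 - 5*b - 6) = b + 1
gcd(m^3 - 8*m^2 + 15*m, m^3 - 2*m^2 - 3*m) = m^2 - 3*m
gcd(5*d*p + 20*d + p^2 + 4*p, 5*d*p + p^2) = 5*d + p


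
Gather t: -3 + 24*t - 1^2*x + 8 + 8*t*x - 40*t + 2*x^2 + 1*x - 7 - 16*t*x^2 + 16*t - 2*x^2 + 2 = t*(-16*x^2 + 8*x)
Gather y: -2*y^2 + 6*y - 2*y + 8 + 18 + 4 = -2*y^2 + 4*y + 30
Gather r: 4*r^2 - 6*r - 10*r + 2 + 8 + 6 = 4*r^2 - 16*r + 16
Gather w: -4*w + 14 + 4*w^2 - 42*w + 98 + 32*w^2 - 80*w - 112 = 36*w^2 - 126*w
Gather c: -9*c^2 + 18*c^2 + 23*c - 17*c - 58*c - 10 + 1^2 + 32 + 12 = 9*c^2 - 52*c + 35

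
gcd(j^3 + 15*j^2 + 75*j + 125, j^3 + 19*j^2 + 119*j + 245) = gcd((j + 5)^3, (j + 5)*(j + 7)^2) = j + 5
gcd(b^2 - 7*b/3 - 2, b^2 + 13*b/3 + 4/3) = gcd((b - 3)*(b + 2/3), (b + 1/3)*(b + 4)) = 1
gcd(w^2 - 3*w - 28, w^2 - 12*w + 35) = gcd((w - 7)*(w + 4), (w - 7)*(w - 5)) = w - 7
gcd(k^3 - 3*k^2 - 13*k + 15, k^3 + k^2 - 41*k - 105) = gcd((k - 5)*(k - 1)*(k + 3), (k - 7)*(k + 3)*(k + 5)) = k + 3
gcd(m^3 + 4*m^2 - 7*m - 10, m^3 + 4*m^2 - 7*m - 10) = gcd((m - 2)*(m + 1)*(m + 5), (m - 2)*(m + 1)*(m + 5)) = m^3 + 4*m^2 - 7*m - 10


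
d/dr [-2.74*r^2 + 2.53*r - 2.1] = 2.53 - 5.48*r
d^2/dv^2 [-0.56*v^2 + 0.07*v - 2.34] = -1.12000000000000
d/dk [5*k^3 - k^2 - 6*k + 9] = 15*k^2 - 2*k - 6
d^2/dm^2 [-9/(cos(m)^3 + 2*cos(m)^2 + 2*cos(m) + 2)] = -(9*(11*cos(m) + 16*cos(2*m) + 9*cos(3*m))*(cos(m)^3 + 2*cos(m)^2 + 2*cos(m) + 2)/4 + 18*(3*cos(m)^2 + 4*cos(m) + 2)^2*sin(m)^2)/(cos(m)^3 + 2*cos(m)^2 + 2*cos(m) + 2)^3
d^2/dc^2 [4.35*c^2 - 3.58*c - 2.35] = 8.70000000000000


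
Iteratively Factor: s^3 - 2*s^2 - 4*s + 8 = (s - 2)*(s^2 - 4) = (s - 2)^2*(s + 2)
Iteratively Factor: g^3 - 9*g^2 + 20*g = (g - 4)*(g^2 - 5*g) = (g - 5)*(g - 4)*(g)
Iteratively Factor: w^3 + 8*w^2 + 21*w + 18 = (w + 3)*(w^2 + 5*w + 6) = (w + 3)^2*(w + 2)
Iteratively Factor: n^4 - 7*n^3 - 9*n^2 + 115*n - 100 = (n - 1)*(n^3 - 6*n^2 - 15*n + 100) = (n - 5)*(n - 1)*(n^2 - n - 20) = (n - 5)^2*(n - 1)*(n + 4)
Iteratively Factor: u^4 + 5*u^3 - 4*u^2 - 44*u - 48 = (u + 2)*(u^3 + 3*u^2 - 10*u - 24) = (u + 2)*(u + 4)*(u^2 - u - 6) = (u - 3)*(u + 2)*(u + 4)*(u + 2)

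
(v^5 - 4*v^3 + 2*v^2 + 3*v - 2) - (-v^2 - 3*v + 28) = v^5 - 4*v^3 + 3*v^2 + 6*v - 30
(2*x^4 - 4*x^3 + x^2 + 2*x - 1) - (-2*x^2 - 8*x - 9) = 2*x^4 - 4*x^3 + 3*x^2 + 10*x + 8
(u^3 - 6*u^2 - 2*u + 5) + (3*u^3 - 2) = 4*u^3 - 6*u^2 - 2*u + 3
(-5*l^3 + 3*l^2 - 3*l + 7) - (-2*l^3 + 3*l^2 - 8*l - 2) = -3*l^3 + 5*l + 9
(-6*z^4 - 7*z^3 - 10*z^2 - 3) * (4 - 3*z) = 18*z^5 - 3*z^4 + 2*z^3 - 40*z^2 + 9*z - 12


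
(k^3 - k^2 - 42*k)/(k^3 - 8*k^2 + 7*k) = (k + 6)/(k - 1)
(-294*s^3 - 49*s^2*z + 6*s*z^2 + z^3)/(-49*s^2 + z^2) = 6*s + z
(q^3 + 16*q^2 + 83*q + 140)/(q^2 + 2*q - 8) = (q^2 + 12*q + 35)/(q - 2)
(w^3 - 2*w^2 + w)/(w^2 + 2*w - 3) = w*(w - 1)/(w + 3)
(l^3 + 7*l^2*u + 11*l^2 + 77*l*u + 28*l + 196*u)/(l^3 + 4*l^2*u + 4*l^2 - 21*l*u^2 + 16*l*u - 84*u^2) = (-l - 7)/(-l + 3*u)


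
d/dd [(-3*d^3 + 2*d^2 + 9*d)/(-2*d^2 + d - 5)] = (6*d^4 - 6*d^3 + 65*d^2 - 20*d - 45)/(4*d^4 - 4*d^3 + 21*d^2 - 10*d + 25)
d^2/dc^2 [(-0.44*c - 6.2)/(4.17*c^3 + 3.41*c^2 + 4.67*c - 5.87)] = (-45.906696*c^5 - 1331.274168*c^4 - 1403.689936*c^3 - 1286.237712*c^2 - 1555.820808*c - 542.760792)/(72.511713*c^9 + 177.888447*c^8 + 389.08602*c^7 + 131.869286*c^6 - 65.078814*c^5 - 667.536552*c^4 - 27.964552*c^3 - 31.5606419999999*c^2 + 482.741169*c - 202.262003)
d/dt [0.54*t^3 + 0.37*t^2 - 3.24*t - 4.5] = 1.62*t^2 + 0.74*t - 3.24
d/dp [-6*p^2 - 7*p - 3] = -12*p - 7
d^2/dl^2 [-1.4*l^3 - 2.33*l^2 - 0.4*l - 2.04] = -8.4*l - 4.66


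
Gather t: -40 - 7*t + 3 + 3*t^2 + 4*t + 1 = 3*t^2 - 3*t - 36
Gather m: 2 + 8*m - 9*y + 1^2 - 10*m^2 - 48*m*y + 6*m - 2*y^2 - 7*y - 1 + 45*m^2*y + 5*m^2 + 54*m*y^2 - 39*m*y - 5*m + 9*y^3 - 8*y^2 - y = m^2*(45*y - 5) + m*(54*y^2 - 87*y + 9) + 9*y^3 - 10*y^2 - 17*y + 2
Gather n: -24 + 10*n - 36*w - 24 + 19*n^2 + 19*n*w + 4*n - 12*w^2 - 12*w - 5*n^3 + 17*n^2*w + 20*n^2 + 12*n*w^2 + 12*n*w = -5*n^3 + n^2*(17*w + 39) + n*(12*w^2 + 31*w + 14) - 12*w^2 - 48*w - 48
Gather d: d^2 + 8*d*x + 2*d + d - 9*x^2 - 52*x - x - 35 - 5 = d^2 + d*(8*x + 3) - 9*x^2 - 53*x - 40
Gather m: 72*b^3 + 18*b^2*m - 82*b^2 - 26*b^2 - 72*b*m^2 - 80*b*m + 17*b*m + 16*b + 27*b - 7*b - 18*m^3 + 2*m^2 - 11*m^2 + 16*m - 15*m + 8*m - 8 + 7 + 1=72*b^3 - 108*b^2 + 36*b - 18*m^3 + m^2*(-72*b - 9) + m*(18*b^2 - 63*b + 9)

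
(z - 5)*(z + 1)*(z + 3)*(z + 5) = z^4 + 4*z^3 - 22*z^2 - 100*z - 75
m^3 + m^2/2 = m^2*(m + 1/2)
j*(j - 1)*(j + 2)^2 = j^4 + 3*j^3 - 4*j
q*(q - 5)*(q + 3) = q^3 - 2*q^2 - 15*q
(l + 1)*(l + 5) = l^2 + 6*l + 5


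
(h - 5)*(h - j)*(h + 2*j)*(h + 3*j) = h^4 + 4*h^3*j - 5*h^3 + h^2*j^2 - 20*h^2*j - 6*h*j^3 - 5*h*j^2 + 30*j^3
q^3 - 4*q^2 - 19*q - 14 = (q - 7)*(q + 1)*(q + 2)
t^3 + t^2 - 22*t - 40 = (t - 5)*(t + 2)*(t + 4)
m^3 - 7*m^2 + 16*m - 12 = (m - 3)*(m - 2)^2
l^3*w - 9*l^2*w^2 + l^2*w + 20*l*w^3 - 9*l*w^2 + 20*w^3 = (l - 5*w)*(l - 4*w)*(l*w + w)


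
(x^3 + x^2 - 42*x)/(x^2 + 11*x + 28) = x*(x - 6)/(x + 4)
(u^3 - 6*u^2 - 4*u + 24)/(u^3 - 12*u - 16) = (u^2 - 8*u + 12)/(u^2 - 2*u - 8)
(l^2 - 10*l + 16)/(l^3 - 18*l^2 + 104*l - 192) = (l - 2)/(l^2 - 10*l + 24)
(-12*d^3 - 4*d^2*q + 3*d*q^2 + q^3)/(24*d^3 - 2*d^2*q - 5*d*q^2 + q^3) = (-6*d^2 + d*q + q^2)/(12*d^2 - 7*d*q + q^2)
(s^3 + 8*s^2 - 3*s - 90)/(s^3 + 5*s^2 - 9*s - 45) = (s + 6)/(s + 3)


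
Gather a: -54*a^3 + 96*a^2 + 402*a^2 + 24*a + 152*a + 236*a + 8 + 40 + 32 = -54*a^3 + 498*a^2 + 412*a + 80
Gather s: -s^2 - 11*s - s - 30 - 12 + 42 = -s^2 - 12*s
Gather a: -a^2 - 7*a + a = -a^2 - 6*a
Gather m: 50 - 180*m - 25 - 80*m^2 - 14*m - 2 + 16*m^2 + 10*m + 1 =-64*m^2 - 184*m + 24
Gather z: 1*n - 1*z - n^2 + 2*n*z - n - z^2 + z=-n^2 + 2*n*z - z^2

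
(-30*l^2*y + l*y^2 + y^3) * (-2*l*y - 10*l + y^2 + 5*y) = 60*l^3*y^2 + 300*l^3*y - 32*l^2*y^3 - 160*l^2*y^2 - l*y^4 - 5*l*y^3 + y^5 + 5*y^4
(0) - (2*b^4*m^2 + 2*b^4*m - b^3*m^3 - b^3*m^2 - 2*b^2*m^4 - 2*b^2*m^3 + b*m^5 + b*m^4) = -2*b^4*m^2 - 2*b^4*m + b^3*m^3 + b^3*m^2 + 2*b^2*m^4 + 2*b^2*m^3 - b*m^5 - b*m^4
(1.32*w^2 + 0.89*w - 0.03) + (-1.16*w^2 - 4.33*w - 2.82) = 0.16*w^2 - 3.44*w - 2.85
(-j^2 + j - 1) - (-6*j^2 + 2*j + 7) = 5*j^2 - j - 8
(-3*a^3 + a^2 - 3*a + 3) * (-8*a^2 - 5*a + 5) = 24*a^5 + 7*a^4 + 4*a^3 - 4*a^2 - 30*a + 15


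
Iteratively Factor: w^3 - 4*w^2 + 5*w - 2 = (w - 1)*(w^2 - 3*w + 2) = (w - 1)^2*(w - 2)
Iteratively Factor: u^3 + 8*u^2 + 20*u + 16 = (u + 2)*(u^2 + 6*u + 8) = (u + 2)*(u + 4)*(u + 2)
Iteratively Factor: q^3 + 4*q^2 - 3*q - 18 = (q + 3)*(q^2 + q - 6) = (q - 2)*(q + 3)*(q + 3)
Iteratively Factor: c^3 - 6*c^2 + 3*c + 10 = (c - 5)*(c^2 - c - 2) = (c - 5)*(c - 2)*(c + 1)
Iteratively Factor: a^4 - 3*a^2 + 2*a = (a + 2)*(a^3 - 2*a^2 + a) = (a - 1)*(a + 2)*(a^2 - a) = (a - 1)^2*(a + 2)*(a)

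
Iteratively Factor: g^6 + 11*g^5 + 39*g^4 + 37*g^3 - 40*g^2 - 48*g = (g + 3)*(g^5 + 8*g^4 + 15*g^3 - 8*g^2 - 16*g) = (g + 3)*(g + 4)*(g^4 + 4*g^3 - g^2 - 4*g) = g*(g + 3)*(g + 4)*(g^3 + 4*g^2 - g - 4) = g*(g + 1)*(g + 3)*(g + 4)*(g^2 + 3*g - 4) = g*(g - 1)*(g + 1)*(g + 3)*(g + 4)*(g + 4)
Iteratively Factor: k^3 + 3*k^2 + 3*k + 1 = (k + 1)*(k^2 + 2*k + 1) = (k + 1)^2*(k + 1)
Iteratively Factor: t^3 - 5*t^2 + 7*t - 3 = (t - 1)*(t^2 - 4*t + 3) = (t - 1)^2*(t - 3)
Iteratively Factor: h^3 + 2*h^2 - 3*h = (h)*(h^2 + 2*h - 3) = h*(h - 1)*(h + 3)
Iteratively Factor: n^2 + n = (n)*(n + 1)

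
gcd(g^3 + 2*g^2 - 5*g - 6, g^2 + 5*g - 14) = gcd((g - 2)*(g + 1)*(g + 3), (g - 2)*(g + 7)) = g - 2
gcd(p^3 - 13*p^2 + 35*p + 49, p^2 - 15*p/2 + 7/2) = p - 7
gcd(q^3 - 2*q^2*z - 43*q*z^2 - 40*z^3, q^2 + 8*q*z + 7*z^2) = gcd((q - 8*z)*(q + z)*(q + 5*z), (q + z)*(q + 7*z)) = q + z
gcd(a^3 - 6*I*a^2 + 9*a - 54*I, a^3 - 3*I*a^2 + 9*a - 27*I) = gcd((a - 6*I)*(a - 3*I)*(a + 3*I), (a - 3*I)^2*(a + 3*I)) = a^2 + 9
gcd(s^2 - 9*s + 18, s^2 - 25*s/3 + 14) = s - 6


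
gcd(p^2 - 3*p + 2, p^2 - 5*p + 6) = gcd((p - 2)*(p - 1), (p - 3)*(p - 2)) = p - 2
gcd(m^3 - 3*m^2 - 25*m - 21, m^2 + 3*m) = m + 3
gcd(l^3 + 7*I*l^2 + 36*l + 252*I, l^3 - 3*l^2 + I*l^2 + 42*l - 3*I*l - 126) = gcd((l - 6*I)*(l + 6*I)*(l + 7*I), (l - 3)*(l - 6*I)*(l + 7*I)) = l^2 + I*l + 42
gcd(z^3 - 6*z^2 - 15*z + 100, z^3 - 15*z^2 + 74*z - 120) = z - 5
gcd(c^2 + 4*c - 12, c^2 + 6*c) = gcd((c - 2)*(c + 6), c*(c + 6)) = c + 6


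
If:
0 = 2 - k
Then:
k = 2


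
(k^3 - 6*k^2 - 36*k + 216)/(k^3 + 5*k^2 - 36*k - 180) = (k - 6)/(k + 5)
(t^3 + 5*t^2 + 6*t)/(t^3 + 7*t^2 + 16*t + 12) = t/(t + 2)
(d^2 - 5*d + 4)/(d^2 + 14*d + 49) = (d^2 - 5*d + 4)/(d^2 + 14*d + 49)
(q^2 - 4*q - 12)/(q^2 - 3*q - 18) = (q + 2)/(q + 3)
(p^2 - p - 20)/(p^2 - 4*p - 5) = (p + 4)/(p + 1)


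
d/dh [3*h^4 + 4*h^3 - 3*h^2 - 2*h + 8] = 12*h^3 + 12*h^2 - 6*h - 2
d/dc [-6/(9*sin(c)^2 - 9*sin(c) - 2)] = 54*(2*sin(c) - 1)*cos(c)/(-9*sin(c)^2 + 9*sin(c) + 2)^2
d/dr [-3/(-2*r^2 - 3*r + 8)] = 3*(-4*r - 3)/(2*r^2 + 3*r - 8)^2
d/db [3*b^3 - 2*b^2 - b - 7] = 9*b^2 - 4*b - 1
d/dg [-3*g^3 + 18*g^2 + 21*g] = -9*g^2 + 36*g + 21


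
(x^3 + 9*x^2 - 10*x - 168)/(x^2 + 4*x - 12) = (x^2 + 3*x - 28)/(x - 2)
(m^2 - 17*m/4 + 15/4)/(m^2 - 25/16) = 4*(m - 3)/(4*m + 5)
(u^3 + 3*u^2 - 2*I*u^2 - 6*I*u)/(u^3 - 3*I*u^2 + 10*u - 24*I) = u*(u + 3)/(u^2 - I*u + 12)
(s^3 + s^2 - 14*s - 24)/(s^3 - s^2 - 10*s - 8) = (s + 3)/(s + 1)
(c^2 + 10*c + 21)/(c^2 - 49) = (c + 3)/(c - 7)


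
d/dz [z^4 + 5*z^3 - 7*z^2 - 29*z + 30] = 4*z^3 + 15*z^2 - 14*z - 29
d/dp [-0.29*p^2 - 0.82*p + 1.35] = -0.58*p - 0.82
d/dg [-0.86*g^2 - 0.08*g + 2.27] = -1.72*g - 0.08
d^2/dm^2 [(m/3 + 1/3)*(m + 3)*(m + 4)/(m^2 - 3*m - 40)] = 8*(23*m^3 + 339*m^2 + 1743*m + 2777)/(3*(m^6 - 9*m^5 - 93*m^4 + 693*m^3 + 3720*m^2 - 14400*m - 64000))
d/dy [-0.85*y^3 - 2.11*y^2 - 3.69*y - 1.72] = -2.55*y^2 - 4.22*y - 3.69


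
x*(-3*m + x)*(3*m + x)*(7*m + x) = -63*m^3*x - 9*m^2*x^2 + 7*m*x^3 + x^4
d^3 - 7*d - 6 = (d - 3)*(d + 1)*(d + 2)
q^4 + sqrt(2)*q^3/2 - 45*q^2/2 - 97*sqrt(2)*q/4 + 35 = (q - 7*sqrt(2)/2)*(q - sqrt(2)/2)*(q + 2*sqrt(2))*(q + 5*sqrt(2)/2)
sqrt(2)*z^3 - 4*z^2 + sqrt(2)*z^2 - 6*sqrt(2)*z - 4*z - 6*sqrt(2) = (z - 3*sqrt(2))*(z + sqrt(2))*(sqrt(2)*z + sqrt(2))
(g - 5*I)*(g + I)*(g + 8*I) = g^3 + 4*I*g^2 + 37*g + 40*I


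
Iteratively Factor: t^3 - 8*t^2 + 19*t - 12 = (t - 3)*(t^2 - 5*t + 4) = (t - 4)*(t - 3)*(t - 1)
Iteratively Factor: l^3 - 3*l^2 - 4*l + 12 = (l - 3)*(l^2 - 4) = (l - 3)*(l + 2)*(l - 2)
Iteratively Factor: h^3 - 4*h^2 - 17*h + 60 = (h + 4)*(h^2 - 8*h + 15) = (h - 5)*(h + 4)*(h - 3)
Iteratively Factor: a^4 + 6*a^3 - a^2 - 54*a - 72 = (a + 2)*(a^3 + 4*a^2 - 9*a - 36) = (a + 2)*(a + 4)*(a^2 - 9) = (a - 3)*(a + 2)*(a + 4)*(a + 3)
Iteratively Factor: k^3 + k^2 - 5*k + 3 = (k - 1)*(k^2 + 2*k - 3) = (k - 1)*(k + 3)*(k - 1)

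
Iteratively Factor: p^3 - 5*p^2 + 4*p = (p - 1)*(p^2 - 4*p) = p*(p - 1)*(p - 4)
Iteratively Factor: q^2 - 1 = (q + 1)*(q - 1)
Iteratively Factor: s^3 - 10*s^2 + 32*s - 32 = (s - 2)*(s^2 - 8*s + 16) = (s - 4)*(s - 2)*(s - 4)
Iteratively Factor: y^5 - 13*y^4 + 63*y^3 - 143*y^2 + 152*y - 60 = (y - 2)*(y^4 - 11*y^3 + 41*y^2 - 61*y + 30) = (y - 2)^2*(y^3 - 9*y^2 + 23*y - 15) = (y - 3)*(y - 2)^2*(y^2 - 6*y + 5) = (y - 3)*(y - 2)^2*(y - 1)*(y - 5)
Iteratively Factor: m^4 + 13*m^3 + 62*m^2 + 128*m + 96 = (m + 3)*(m^3 + 10*m^2 + 32*m + 32) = (m + 3)*(m + 4)*(m^2 + 6*m + 8) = (m + 3)*(m + 4)^2*(m + 2)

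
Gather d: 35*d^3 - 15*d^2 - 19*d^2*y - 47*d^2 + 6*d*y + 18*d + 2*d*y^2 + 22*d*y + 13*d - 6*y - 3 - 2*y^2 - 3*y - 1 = 35*d^3 + d^2*(-19*y - 62) + d*(2*y^2 + 28*y + 31) - 2*y^2 - 9*y - 4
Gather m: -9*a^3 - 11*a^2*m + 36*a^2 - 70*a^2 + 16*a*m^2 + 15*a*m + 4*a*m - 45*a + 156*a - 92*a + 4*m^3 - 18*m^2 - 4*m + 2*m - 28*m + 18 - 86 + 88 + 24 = -9*a^3 - 34*a^2 + 19*a + 4*m^3 + m^2*(16*a - 18) + m*(-11*a^2 + 19*a - 30) + 44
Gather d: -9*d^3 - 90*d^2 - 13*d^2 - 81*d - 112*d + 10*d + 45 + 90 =-9*d^3 - 103*d^2 - 183*d + 135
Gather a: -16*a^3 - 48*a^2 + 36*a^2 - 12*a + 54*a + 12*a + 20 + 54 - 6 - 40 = -16*a^3 - 12*a^2 + 54*a + 28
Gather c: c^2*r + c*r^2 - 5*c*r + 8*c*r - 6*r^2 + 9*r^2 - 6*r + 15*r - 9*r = c^2*r + c*(r^2 + 3*r) + 3*r^2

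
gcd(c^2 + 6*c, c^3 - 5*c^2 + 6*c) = c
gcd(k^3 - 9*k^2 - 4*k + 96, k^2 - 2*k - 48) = k - 8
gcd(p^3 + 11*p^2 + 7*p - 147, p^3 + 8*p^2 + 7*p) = p + 7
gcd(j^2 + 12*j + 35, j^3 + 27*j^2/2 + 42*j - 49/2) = j + 7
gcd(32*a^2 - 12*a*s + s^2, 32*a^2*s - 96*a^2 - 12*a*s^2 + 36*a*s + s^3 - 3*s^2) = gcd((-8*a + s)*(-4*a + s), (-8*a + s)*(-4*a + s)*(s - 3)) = 32*a^2 - 12*a*s + s^2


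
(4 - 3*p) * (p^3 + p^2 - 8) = -3*p^4 + p^3 + 4*p^2 + 24*p - 32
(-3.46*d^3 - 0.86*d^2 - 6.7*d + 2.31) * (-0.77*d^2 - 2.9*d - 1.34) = 2.6642*d^5 + 10.6962*d^4 + 12.2894*d^3 + 18.8037*d^2 + 2.279*d - 3.0954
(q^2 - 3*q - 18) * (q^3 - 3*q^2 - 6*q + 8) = q^5 - 6*q^4 - 15*q^3 + 80*q^2 + 84*q - 144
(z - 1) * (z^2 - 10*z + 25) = z^3 - 11*z^2 + 35*z - 25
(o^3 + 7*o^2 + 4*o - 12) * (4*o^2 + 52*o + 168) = 4*o^5 + 80*o^4 + 548*o^3 + 1336*o^2 + 48*o - 2016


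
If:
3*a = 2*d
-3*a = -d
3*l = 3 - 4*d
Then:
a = 0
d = 0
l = 1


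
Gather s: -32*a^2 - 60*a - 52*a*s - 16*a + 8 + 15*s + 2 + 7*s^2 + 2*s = -32*a^2 - 76*a + 7*s^2 + s*(17 - 52*a) + 10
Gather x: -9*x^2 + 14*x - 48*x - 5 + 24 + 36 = -9*x^2 - 34*x + 55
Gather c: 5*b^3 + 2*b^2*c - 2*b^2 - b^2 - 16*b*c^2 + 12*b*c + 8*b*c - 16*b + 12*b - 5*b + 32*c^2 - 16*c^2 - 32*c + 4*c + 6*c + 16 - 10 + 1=5*b^3 - 3*b^2 - 9*b + c^2*(16 - 16*b) + c*(2*b^2 + 20*b - 22) + 7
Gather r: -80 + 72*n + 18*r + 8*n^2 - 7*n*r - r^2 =8*n^2 + 72*n - r^2 + r*(18 - 7*n) - 80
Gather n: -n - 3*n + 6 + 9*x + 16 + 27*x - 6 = -4*n + 36*x + 16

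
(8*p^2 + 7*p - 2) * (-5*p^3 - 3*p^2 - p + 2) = -40*p^5 - 59*p^4 - 19*p^3 + 15*p^2 + 16*p - 4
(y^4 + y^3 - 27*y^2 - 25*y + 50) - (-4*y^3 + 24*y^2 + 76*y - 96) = y^4 + 5*y^3 - 51*y^2 - 101*y + 146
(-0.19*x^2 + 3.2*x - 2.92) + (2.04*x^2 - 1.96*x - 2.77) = 1.85*x^2 + 1.24*x - 5.69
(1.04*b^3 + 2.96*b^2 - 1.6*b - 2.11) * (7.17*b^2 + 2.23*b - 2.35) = 7.4568*b^5 + 23.5424*b^4 - 7.3152*b^3 - 25.6527*b^2 - 0.945299999999999*b + 4.9585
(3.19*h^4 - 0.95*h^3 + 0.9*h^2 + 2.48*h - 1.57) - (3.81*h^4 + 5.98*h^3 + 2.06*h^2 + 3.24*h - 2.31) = -0.62*h^4 - 6.93*h^3 - 1.16*h^2 - 0.76*h + 0.74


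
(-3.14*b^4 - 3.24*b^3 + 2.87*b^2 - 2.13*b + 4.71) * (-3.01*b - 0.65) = 9.4514*b^5 + 11.7934*b^4 - 6.5327*b^3 + 4.5458*b^2 - 12.7926*b - 3.0615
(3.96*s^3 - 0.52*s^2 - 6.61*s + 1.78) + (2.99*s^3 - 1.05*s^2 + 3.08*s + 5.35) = 6.95*s^3 - 1.57*s^2 - 3.53*s + 7.13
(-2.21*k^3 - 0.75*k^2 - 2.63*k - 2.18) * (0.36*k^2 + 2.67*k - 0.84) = -0.7956*k^5 - 6.1707*k^4 - 1.0929*k^3 - 7.1769*k^2 - 3.6114*k + 1.8312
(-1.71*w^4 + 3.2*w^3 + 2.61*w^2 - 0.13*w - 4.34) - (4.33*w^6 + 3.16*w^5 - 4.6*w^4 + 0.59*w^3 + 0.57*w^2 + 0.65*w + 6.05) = -4.33*w^6 - 3.16*w^5 + 2.89*w^4 + 2.61*w^3 + 2.04*w^2 - 0.78*w - 10.39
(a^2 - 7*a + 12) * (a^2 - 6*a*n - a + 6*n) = a^4 - 6*a^3*n - 8*a^3 + 48*a^2*n + 19*a^2 - 114*a*n - 12*a + 72*n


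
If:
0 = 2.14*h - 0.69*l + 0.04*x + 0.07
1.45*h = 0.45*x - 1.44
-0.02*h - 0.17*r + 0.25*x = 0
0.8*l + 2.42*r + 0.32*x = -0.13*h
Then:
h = -0.84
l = -2.49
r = 0.80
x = 0.48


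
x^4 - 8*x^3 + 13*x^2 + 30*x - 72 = (x - 4)*(x - 3)^2*(x + 2)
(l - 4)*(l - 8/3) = l^2 - 20*l/3 + 32/3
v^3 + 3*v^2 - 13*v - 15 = (v - 3)*(v + 1)*(v + 5)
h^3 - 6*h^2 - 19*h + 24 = (h - 8)*(h - 1)*(h + 3)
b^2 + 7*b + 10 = (b + 2)*(b + 5)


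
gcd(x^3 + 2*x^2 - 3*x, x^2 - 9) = x + 3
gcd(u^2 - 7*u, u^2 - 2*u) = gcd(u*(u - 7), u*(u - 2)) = u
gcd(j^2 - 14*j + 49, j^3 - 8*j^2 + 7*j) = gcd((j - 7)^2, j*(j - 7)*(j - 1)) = j - 7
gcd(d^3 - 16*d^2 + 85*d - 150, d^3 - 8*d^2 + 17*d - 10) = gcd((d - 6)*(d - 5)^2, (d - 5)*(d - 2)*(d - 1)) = d - 5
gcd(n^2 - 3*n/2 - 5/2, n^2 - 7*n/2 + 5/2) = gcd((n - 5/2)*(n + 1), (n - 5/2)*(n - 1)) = n - 5/2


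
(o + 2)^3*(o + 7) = o^4 + 13*o^3 + 54*o^2 + 92*o + 56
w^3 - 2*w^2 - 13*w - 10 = (w - 5)*(w + 1)*(w + 2)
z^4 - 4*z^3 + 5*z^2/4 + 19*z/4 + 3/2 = (z - 3)*(z - 2)*(z + 1/2)^2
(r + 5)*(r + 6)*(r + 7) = r^3 + 18*r^2 + 107*r + 210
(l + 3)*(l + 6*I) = l^2 + 3*l + 6*I*l + 18*I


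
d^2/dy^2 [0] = 0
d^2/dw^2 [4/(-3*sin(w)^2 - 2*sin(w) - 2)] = 8*(18*sin(w)^4 + 9*sin(w)^3 - 37*sin(w)^2 - 20*sin(w) + 2)/(3*sin(w)^2 + 2*sin(w) + 2)^3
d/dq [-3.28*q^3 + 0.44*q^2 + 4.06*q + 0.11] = -9.84*q^2 + 0.88*q + 4.06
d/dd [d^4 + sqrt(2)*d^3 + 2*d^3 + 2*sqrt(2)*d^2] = d*(4*d^2 + 3*sqrt(2)*d + 6*d + 4*sqrt(2))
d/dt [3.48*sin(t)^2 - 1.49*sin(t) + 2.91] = (6.96*sin(t) - 1.49)*cos(t)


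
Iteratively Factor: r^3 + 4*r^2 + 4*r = (r)*(r^2 + 4*r + 4) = r*(r + 2)*(r + 2)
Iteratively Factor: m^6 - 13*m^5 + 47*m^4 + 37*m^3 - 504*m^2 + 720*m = (m - 4)*(m^5 - 9*m^4 + 11*m^3 + 81*m^2 - 180*m) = m*(m - 4)*(m^4 - 9*m^3 + 11*m^2 + 81*m - 180) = m*(m - 4)*(m + 3)*(m^3 - 12*m^2 + 47*m - 60) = m*(m - 4)^2*(m + 3)*(m^2 - 8*m + 15) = m*(m - 4)^2*(m - 3)*(m + 3)*(m - 5)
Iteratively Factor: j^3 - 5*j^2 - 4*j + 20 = (j - 2)*(j^2 - 3*j - 10) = (j - 2)*(j + 2)*(j - 5)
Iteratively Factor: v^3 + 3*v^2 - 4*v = (v - 1)*(v^2 + 4*v) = (v - 1)*(v + 4)*(v)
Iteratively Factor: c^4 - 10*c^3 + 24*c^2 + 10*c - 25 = (c - 1)*(c^3 - 9*c^2 + 15*c + 25) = (c - 5)*(c - 1)*(c^2 - 4*c - 5) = (c - 5)*(c - 1)*(c + 1)*(c - 5)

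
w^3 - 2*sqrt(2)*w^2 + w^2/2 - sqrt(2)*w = w*(w + 1/2)*(w - 2*sqrt(2))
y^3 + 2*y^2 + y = y*(y + 1)^2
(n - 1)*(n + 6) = n^2 + 5*n - 6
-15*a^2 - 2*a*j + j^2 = (-5*a + j)*(3*a + j)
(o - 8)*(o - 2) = o^2 - 10*o + 16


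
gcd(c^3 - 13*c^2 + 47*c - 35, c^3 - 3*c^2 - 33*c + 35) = c^2 - 8*c + 7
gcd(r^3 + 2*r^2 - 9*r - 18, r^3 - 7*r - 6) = r^2 - r - 6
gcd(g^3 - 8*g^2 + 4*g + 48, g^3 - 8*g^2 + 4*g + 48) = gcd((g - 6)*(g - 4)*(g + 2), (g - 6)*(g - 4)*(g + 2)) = g^3 - 8*g^2 + 4*g + 48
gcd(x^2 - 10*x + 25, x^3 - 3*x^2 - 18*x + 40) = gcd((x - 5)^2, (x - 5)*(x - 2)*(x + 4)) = x - 5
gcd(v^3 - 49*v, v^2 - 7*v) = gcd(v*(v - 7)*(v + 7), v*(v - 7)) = v^2 - 7*v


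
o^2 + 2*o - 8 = (o - 2)*(o + 4)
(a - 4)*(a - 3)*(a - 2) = a^3 - 9*a^2 + 26*a - 24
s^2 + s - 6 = (s - 2)*(s + 3)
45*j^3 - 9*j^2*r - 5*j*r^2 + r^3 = (-5*j + r)*(-3*j + r)*(3*j + r)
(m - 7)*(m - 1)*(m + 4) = m^3 - 4*m^2 - 25*m + 28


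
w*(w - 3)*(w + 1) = w^3 - 2*w^2 - 3*w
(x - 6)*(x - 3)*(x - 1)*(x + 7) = x^4 - 3*x^3 - 43*x^2 + 171*x - 126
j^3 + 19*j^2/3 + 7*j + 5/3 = (j + 1/3)*(j + 1)*(j + 5)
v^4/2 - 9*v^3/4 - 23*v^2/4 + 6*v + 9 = (v/2 + 1)*(v - 6)*(v - 3/2)*(v + 1)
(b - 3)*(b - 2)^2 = b^3 - 7*b^2 + 16*b - 12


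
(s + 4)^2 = s^2 + 8*s + 16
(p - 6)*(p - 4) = p^2 - 10*p + 24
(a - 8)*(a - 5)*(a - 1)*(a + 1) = a^4 - 13*a^3 + 39*a^2 + 13*a - 40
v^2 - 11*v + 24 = (v - 8)*(v - 3)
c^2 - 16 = (c - 4)*(c + 4)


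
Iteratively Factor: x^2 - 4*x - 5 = (x + 1)*(x - 5)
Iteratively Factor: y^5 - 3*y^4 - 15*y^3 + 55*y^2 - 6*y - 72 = (y + 4)*(y^4 - 7*y^3 + 13*y^2 + 3*y - 18) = (y - 2)*(y + 4)*(y^3 - 5*y^2 + 3*y + 9) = (y - 2)*(y + 1)*(y + 4)*(y^2 - 6*y + 9) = (y - 3)*(y - 2)*(y + 1)*(y + 4)*(y - 3)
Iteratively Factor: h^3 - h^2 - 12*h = (h - 4)*(h^2 + 3*h) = h*(h - 4)*(h + 3)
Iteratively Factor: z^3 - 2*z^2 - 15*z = (z - 5)*(z^2 + 3*z) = (z - 5)*(z + 3)*(z)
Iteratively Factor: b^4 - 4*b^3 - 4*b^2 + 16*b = (b)*(b^3 - 4*b^2 - 4*b + 16) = b*(b - 4)*(b^2 - 4) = b*(b - 4)*(b - 2)*(b + 2)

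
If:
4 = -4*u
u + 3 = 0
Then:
No Solution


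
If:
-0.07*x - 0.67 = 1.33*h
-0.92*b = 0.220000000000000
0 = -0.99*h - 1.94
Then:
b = -0.24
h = -1.96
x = 27.66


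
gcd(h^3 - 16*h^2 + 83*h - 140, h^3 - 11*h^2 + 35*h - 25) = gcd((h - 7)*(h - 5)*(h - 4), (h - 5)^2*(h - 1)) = h - 5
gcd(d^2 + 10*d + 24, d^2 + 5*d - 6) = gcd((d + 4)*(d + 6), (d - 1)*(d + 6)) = d + 6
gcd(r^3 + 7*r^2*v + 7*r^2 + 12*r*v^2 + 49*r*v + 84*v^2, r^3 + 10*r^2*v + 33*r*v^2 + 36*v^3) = r^2 + 7*r*v + 12*v^2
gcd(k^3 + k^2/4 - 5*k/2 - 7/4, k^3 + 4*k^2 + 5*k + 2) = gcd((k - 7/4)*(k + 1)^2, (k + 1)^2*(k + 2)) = k^2 + 2*k + 1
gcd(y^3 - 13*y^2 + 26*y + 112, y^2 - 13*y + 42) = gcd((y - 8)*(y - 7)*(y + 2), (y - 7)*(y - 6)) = y - 7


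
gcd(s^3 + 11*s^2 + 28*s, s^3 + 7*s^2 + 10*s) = s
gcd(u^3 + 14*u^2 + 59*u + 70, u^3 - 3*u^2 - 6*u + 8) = u + 2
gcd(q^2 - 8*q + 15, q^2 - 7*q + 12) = q - 3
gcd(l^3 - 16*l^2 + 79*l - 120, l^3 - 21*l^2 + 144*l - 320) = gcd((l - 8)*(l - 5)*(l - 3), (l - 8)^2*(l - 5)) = l^2 - 13*l + 40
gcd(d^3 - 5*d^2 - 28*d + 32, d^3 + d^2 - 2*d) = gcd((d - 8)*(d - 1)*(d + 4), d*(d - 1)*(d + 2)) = d - 1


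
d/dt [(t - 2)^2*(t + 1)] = 3*t*(t - 2)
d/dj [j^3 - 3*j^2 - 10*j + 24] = 3*j^2 - 6*j - 10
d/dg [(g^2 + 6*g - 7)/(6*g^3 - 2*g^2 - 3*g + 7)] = (-6*g^4 - 72*g^3 + 135*g^2 - 14*g + 21)/(36*g^6 - 24*g^5 - 32*g^4 + 96*g^3 - 19*g^2 - 42*g + 49)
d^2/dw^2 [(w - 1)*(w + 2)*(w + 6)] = 6*w + 14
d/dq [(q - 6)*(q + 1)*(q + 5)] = 3*q^2 - 31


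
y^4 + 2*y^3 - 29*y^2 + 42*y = y*(y - 3)*(y - 2)*(y + 7)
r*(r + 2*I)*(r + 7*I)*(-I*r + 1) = -I*r^4 + 10*r^3 + 23*I*r^2 - 14*r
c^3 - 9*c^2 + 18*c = c*(c - 6)*(c - 3)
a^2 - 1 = (a - 1)*(a + 1)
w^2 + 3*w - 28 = (w - 4)*(w + 7)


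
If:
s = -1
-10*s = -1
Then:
No Solution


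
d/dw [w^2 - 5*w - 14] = 2*w - 5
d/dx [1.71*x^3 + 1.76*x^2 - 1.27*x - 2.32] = 5.13*x^2 + 3.52*x - 1.27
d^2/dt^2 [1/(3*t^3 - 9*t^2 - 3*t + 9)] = 2*(3*(1 - t)*(t^3 - 3*t^2 - t + 3) + (-3*t^2 + 6*t + 1)^2)/(3*(t^3 - 3*t^2 - t + 3)^3)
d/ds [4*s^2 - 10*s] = 8*s - 10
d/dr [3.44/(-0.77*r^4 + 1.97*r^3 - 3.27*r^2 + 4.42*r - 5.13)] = (10.5952*r^3 - 20.3304*r^2 + 22.4976*r - 15.2048)/(0.77*r^4 - 1.97*r^3 + 3.27*r^2 - 4.42*r + 5.13)^2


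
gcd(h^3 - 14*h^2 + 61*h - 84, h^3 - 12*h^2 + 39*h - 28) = h^2 - 11*h + 28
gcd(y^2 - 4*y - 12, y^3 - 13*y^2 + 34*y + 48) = y - 6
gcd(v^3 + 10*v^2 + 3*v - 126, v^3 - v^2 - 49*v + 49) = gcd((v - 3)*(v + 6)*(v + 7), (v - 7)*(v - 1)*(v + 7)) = v + 7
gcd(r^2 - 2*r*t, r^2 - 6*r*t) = r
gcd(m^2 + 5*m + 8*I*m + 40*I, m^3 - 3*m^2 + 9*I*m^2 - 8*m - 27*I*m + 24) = m + 8*I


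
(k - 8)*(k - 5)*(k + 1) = k^3 - 12*k^2 + 27*k + 40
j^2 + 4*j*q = j*(j + 4*q)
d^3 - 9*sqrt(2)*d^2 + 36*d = d*(d - 6*sqrt(2))*(d - 3*sqrt(2))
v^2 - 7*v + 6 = (v - 6)*(v - 1)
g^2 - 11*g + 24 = (g - 8)*(g - 3)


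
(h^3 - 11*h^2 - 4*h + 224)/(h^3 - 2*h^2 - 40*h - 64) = (h - 7)/(h + 2)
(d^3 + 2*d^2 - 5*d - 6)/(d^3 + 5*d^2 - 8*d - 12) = (d + 3)/(d + 6)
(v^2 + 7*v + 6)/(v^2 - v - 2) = (v + 6)/(v - 2)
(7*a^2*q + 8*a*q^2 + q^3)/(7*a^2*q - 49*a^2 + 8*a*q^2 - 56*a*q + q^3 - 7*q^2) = q/(q - 7)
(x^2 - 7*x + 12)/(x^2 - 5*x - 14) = (-x^2 + 7*x - 12)/(-x^2 + 5*x + 14)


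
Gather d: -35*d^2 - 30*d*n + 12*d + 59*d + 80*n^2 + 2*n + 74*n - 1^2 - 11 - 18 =-35*d^2 + d*(71 - 30*n) + 80*n^2 + 76*n - 30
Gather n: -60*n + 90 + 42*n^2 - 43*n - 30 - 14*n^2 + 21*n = 28*n^2 - 82*n + 60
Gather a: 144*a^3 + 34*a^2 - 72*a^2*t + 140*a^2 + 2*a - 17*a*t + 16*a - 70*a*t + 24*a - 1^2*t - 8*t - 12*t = 144*a^3 + a^2*(174 - 72*t) + a*(42 - 87*t) - 21*t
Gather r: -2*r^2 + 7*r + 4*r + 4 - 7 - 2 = -2*r^2 + 11*r - 5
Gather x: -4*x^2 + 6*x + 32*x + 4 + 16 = -4*x^2 + 38*x + 20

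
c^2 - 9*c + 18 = (c - 6)*(c - 3)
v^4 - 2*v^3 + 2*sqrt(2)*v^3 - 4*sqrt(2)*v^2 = v^2*(v - 2)*(v + 2*sqrt(2))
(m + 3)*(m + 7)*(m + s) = m^3 + m^2*s + 10*m^2 + 10*m*s + 21*m + 21*s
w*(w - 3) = w^2 - 3*w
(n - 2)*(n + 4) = n^2 + 2*n - 8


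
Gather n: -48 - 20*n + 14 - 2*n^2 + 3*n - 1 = -2*n^2 - 17*n - 35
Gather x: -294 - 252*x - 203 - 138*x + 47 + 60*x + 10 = -330*x - 440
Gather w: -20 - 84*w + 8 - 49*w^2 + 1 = -49*w^2 - 84*w - 11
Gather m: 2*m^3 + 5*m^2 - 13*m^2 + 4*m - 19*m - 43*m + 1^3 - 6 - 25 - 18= 2*m^3 - 8*m^2 - 58*m - 48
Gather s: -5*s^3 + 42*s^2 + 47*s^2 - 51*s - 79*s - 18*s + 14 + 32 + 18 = -5*s^3 + 89*s^2 - 148*s + 64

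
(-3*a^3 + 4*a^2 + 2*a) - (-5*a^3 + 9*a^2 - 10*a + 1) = 2*a^3 - 5*a^2 + 12*a - 1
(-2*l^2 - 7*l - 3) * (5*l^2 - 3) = -10*l^4 - 35*l^3 - 9*l^2 + 21*l + 9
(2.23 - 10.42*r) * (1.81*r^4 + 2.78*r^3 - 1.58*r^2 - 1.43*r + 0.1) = -18.8602*r^5 - 24.9313*r^4 + 22.663*r^3 + 11.3772*r^2 - 4.2309*r + 0.223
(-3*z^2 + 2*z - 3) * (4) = -12*z^2 + 8*z - 12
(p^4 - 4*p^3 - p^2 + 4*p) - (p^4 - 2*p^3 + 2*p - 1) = -2*p^3 - p^2 + 2*p + 1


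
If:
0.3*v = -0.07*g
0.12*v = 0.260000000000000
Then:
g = -9.29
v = 2.17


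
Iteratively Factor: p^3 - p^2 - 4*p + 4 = (p + 2)*(p^2 - 3*p + 2) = (p - 2)*(p + 2)*(p - 1)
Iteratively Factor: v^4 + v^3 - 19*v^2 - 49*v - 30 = (v + 1)*(v^3 - 19*v - 30) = (v - 5)*(v + 1)*(v^2 + 5*v + 6) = (v - 5)*(v + 1)*(v + 3)*(v + 2)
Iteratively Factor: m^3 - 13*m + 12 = (m + 4)*(m^2 - 4*m + 3) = (m - 3)*(m + 4)*(m - 1)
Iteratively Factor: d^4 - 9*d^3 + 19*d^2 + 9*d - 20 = (d + 1)*(d^3 - 10*d^2 + 29*d - 20) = (d - 1)*(d + 1)*(d^2 - 9*d + 20) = (d - 4)*(d - 1)*(d + 1)*(d - 5)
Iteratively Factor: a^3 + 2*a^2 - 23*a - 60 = (a + 3)*(a^2 - a - 20) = (a - 5)*(a + 3)*(a + 4)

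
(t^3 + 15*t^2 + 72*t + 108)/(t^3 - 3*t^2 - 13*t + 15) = (t^2 + 12*t + 36)/(t^2 - 6*t + 5)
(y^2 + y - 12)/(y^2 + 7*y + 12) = (y - 3)/(y + 3)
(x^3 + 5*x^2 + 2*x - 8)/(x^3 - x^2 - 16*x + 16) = (x + 2)/(x - 4)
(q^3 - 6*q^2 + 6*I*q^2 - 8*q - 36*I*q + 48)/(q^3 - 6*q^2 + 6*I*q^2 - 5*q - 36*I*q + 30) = (q^2 + 6*I*q - 8)/(q^2 + 6*I*q - 5)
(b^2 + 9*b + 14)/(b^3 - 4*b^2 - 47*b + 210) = (b + 2)/(b^2 - 11*b + 30)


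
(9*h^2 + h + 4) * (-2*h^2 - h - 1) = -18*h^4 - 11*h^3 - 18*h^2 - 5*h - 4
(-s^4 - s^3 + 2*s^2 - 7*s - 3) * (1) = -s^4 - s^3 + 2*s^2 - 7*s - 3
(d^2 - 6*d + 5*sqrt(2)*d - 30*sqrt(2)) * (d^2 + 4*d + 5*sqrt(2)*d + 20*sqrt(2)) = d^4 - 2*d^3 + 10*sqrt(2)*d^3 - 20*sqrt(2)*d^2 + 26*d^2 - 240*sqrt(2)*d - 100*d - 1200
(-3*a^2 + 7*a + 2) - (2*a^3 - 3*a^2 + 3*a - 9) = -2*a^3 + 4*a + 11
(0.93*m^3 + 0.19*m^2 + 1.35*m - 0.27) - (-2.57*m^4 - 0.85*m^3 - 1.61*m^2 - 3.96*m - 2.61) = 2.57*m^4 + 1.78*m^3 + 1.8*m^2 + 5.31*m + 2.34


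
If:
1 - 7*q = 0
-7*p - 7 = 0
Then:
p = -1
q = 1/7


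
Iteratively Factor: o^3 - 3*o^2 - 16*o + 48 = (o - 3)*(o^2 - 16) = (o - 4)*(o - 3)*(o + 4)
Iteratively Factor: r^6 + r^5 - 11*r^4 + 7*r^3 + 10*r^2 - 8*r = (r + 1)*(r^5 - 11*r^3 + 18*r^2 - 8*r) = r*(r + 1)*(r^4 - 11*r^2 + 18*r - 8) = r*(r + 1)*(r + 4)*(r^3 - 4*r^2 + 5*r - 2) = r*(r - 1)*(r + 1)*(r + 4)*(r^2 - 3*r + 2) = r*(r - 2)*(r - 1)*(r + 1)*(r + 4)*(r - 1)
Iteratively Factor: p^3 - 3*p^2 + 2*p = (p - 2)*(p^2 - p) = (p - 2)*(p - 1)*(p)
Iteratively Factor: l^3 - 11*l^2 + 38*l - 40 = (l - 5)*(l^2 - 6*l + 8) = (l - 5)*(l - 2)*(l - 4)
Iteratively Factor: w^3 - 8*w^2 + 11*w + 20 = (w + 1)*(w^2 - 9*w + 20) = (w - 5)*(w + 1)*(w - 4)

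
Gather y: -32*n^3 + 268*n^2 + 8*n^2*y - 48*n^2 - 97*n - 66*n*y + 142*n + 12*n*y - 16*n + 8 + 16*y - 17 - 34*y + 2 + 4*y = -32*n^3 + 220*n^2 + 29*n + y*(8*n^2 - 54*n - 14) - 7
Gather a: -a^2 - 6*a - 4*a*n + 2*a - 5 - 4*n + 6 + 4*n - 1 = -a^2 + a*(-4*n - 4)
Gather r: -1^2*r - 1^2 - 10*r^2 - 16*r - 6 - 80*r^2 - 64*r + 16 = -90*r^2 - 81*r + 9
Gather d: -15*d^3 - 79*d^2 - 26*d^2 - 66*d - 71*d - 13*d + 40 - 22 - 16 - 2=-15*d^3 - 105*d^2 - 150*d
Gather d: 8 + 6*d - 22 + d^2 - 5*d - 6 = d^2 + d - 20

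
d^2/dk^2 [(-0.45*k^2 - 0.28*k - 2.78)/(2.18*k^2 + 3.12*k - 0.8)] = (3.460096*k^3 - 83.978832*k^2 - 116.380608*k - 65.793664)/(10.360232*k^6 + 44.482464*k^5 + 52.257216*k^4 - 2.27635200000001*k^3 - 19.17696*k^2 + 5.9904*k - 0.512)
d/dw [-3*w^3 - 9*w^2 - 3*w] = -9*w^2 - 18*w - 3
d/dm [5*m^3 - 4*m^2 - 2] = m*(15*m - 8)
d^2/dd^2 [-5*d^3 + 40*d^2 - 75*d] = 80 - 30*d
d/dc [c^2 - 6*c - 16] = 2*c - 6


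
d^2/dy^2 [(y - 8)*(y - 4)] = 2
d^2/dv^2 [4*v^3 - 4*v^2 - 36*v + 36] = 24*v - 8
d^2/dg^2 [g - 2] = 0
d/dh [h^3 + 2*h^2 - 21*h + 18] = 3*h^2 + 4*h - 21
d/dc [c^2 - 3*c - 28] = 2*c - 3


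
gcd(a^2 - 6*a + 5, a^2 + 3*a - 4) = a - 1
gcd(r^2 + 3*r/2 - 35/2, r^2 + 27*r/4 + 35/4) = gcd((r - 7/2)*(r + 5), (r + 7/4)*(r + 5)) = r + 5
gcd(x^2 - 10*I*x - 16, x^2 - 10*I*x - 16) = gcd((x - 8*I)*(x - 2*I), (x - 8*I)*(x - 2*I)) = x^2 - 10*I*x - 16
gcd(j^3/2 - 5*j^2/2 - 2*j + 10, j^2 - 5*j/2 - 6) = 1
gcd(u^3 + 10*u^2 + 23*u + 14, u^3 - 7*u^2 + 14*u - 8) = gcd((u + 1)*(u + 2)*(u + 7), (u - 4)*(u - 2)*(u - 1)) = 1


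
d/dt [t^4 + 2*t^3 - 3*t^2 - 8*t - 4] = 4*t^3 + 6*t^2 - 6*t - 8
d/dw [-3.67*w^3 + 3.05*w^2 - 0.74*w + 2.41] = -11.01*w^2 + 6.1*w - 0.74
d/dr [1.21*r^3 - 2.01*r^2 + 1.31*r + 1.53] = 3.63*r^2 - 4.02*r + 1.31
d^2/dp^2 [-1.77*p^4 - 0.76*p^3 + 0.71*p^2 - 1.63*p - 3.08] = -21.24*p^2 - 4.56*p + 1.42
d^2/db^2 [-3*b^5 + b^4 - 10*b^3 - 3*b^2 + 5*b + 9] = -60*b^3 + 12*b^2 - 60*b - 6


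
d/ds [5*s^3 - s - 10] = 15*s^2 - 1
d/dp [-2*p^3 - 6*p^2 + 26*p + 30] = -6*p^2 - 12*p + 26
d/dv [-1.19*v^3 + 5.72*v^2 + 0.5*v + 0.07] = -3.57*v^2 + 11.44*v + 0.5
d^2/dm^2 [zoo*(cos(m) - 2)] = zoo*cos(m)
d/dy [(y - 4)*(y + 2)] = 2*y - 2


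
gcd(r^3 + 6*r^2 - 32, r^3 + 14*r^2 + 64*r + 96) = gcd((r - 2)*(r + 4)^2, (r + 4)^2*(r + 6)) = r^2 + 8*r + 16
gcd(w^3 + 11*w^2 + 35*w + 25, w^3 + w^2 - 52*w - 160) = w + 5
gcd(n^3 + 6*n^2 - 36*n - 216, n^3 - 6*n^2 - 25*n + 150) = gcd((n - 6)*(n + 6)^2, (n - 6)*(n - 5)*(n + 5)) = n - 6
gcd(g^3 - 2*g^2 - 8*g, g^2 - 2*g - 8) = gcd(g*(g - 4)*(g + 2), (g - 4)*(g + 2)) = g^2 - 2*g - 8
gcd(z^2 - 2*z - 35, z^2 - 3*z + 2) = 1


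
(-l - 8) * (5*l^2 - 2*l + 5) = -5*l^3 - 38*l^2 + 11*l - 40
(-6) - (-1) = -5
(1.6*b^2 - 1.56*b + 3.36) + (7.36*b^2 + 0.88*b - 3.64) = 8.96*b^2 - 0.68*b - 0.28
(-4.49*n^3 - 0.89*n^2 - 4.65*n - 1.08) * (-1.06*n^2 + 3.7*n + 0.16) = 4.7594*n^5 - 15.6696*n^4 + 0.9176*n^3 - 16.2026*n^2 - 4.74*n - 0.1728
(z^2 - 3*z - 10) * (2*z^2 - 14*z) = 2*z^4 - 20*z^3 + 22*z^2 + 140*z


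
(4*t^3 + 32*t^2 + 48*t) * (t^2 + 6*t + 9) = 4*t^5 + 56*t^4 + 276*t^3 + 576*t^2 + 432*t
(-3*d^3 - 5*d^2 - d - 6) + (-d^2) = -3*d^3 - 6*d^2 - d - 6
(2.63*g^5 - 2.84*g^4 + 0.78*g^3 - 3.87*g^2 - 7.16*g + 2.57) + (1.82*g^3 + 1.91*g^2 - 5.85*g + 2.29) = 2.63*g^5 - 2.84*g^4 + 2.6*g^3 - 1.96*g^2 - 13.01*g + 4.86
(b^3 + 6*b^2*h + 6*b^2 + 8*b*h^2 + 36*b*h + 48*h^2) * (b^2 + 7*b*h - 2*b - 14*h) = b^5 + 13*b^4*h + 4*b^4 + 50*b^3*h^2 + 52*b^3*h - 12*b^3 + 56*b^2*h^3 + 200*b^2*h^2 - 156*b^2*h + 224*b*h^3 - 600*b*h^2 - 672*h^3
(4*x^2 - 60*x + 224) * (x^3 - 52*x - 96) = 4*x^5 - 60*x^4 + 16*x^3 + 2736*x^2 - 5888*x - 21504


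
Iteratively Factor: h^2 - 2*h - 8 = (h - 4)*(h + 2)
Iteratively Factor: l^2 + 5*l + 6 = (l + 2)*(l + 3)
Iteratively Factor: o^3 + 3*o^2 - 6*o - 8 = (o + 1)*(o^2 + 2*o - 8) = (o + 1)*(o + 4)*(o - 2)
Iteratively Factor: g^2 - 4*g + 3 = (g - 3)*(g - 1)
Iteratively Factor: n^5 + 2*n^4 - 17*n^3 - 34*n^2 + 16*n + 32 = (n + 4)*(n^4 - 2*n^3 - 9*n^2 + 2*n + 8) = (n - 1)*(n + 4)*(n^3 - n^2 - 10*n - 8) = (n - 1)*(n + 2)*(n + 4)*(n^2 - 3*n - 4) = (n - 1)*(n + 1)*(n + 2)*(n + 4)*(n - 4)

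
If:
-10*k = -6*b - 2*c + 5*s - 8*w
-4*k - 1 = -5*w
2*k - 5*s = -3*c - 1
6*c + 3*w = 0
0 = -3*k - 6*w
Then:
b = -1/4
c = -1/26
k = -2/13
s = 3/26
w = 1/13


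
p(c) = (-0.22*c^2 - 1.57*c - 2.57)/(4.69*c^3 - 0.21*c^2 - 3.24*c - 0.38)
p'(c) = (-0.44*c - 1.57)/(4.69*c^3 - 0.21*c^2 - 3.24*c - 0.38) + (-14.07*c^2 + 0.42*c + 3.24)*(-0.22*c^2 - 1.57*c - 2.57)/(4.69*c^3 - 0.21*c^2 - 3.24*c - 0.38)^2 = (1.0318*c^4 + 14.7266*c^3 + 36.543*c^2 - 0.912199999999999*c - 7.7302)/(21.9961*c^6 - 1.9698*c^5 - 30.3471*c^4 - 2.2036*c^3 + 10.6572*c^2 + 2.4624*c + 0.1444)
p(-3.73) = -0.00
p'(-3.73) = -0.00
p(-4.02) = -0.00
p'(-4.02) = -0.00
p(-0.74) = -726.75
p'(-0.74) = 1649377.51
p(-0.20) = -10.20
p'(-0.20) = -125.76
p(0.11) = 3.75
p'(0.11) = -13.73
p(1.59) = -0.44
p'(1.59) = 0.91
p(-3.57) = -0.00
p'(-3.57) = -0.00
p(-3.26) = -0.00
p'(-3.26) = -0.00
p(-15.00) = 0.00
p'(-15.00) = 0.00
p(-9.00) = 0.00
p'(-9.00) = -0.00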